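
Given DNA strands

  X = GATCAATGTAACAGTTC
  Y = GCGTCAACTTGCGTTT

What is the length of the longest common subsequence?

11

Taking G at X[1]=Y[3] → T at X[3]=Y[4] → C at X[4]=Y[5] → A at X[5]=Y[6] → A at X[6]=Y[7] → T at X[7]=Y[10] → G at X[8]=Y[11] → C at X[12]=Y[12] → G at X[14]=Y[13] → T at X[15]=Y[15] → T at X[16]=Y[16] gives a common subsequence of length 11. dp[17][16] = 11 confirms this is the maximum.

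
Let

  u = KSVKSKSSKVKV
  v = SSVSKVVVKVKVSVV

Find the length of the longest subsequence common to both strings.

8

Match S [2,2], then V [3,3], then S [5,4], then K [6,5], then K [9,9], then V [10,10], then K [11,11], then V [12,15] — 8 characters in the same relative order in both. The LCS DP gives dp[12][15] = 8, so this is optimal.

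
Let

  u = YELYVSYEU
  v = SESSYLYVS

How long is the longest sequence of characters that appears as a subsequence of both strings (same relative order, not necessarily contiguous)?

Let dp[i][j] be the LCS length of the first i characters of u and the first j characters of v. dp[i][j] = dp[i-1][j-1]+1 when the i-th and j-th characters match, else max(dp[i-1][j], dp[i][j-1]).
    ·  S  E  S  S  Y  L  Y  V  S
 ·  0  0  0  0  0  0  0  0  0  0
 Y  0  0  0  0  0  1  1  1  1  1
 E  0  0  1  1  1  1  1  1  1  1
 L  0  0  1  1  1  1  2  2  2  2
 Y  0  0  1  1  1  2  2  3  3  3
 V  0  0  1  1  1  2  2  3  4  4
 S  0  1  1  2  2  2  2  3  4  5
 Y  0  1  1  2  2  3  3  3  4  5
 E  0  1  2  2  2  3  3  3  4  5
 U  0  1  2  2  2  3  3  3  4  5
dp[9][9] = 5. One LCS (by backtracking along matches): YLYVS.

5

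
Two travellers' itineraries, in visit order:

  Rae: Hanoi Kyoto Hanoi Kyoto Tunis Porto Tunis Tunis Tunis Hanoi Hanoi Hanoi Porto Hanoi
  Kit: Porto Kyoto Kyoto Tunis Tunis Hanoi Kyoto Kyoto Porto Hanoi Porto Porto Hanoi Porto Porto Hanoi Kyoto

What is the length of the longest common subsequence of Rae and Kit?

9

Taking Kyoto (Rae #2, Kit #2) → Kyoto (Rae #4, Kit #3) → Tunis (Rae #8, Kit #4) → Tunis (Rae #9, Kit #5) → Hanoi (Rae #10, Kit #6) → Hanoi (Rae #11, Kit #10) → Hanoi (Rae #12, Kit #13) → Porto (Rae #13, Kit #15) → Hanoi (Rae #14, Kit #16) gives a common subsequence of length 9. dp[14][17] = 9 confirms this is the maximum.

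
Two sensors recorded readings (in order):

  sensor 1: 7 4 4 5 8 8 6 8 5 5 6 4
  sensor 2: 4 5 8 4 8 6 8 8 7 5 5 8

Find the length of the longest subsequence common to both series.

8

Pick 4 at sensor 1[3]=sensor 2[1], 5 at sensor 1[4]=sensor 2[2], 8 at sensor 1[5]=sensor 2[3], 8 at sensor 1[6]=sensor 2[5], 6 at sensor 1[7]=sensor 2[6], 8 at sensor 1[8]=sensor 2[8], 5 at sensor 1[9]=sensor 2[10], 5 at sensor 1[10]=sensor 2[11]; all 8 values appear in both, in order, and the DP table's final entry dp[12][12] is also 8, so no common subsequence is longer.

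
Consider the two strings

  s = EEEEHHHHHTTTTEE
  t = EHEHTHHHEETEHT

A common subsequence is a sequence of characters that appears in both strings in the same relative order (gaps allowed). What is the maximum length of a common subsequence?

8

Match E (s #1, t #1), then E (s #4, t #3), then H (s #5, t #4), then H (s #6, t #6), then H (s #7, t #7), then H (s #8, t #8), then H (s #9, t #13), then T (s #13, t #14) — 8 characters in the same relative order in both. The LCS DP gives dp[15][14] = 8, so this is optimal.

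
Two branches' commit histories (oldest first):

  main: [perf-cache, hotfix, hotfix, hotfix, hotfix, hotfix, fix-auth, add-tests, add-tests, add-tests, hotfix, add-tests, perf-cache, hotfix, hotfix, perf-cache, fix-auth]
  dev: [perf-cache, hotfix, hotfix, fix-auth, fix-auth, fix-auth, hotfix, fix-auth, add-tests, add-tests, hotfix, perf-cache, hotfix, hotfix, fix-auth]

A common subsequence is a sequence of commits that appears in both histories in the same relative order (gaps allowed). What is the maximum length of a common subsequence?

12

One common subsequence of length 12: perf-cache (main #1, dev #1); then hotfix (main #2, dev #2); then hotfix (main #3, dev #3); then hotfix (main #6, dev #7); then fix-auth (main #7, dev #8); then add-tests (main #9, dev #9); then add-tests (main #10, dev #10); then hotfix (main #11, dev #11); then perf-cache (main #13, dev #12); then hotfix (main #14, dev #13); then hotfix (main #15, dev #14); then fix-auth (main #17, dev #15), and the DP table's final entry dp[17][15] is also 12, so no common subsequence is longer.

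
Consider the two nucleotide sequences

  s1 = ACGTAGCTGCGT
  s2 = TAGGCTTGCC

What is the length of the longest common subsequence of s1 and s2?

7

One common subsequence of length 7: A [1,2], then G [3,3], then G [6,4], then C [7,5], then T [8,7], then G [9,8], then C [10,10]. Since dp[12][10] = 7, nothing longer is possible.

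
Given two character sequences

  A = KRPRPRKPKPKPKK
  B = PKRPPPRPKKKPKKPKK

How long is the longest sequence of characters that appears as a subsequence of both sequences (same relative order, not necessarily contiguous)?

12

One common subsequence of length 12: K (A #1, B #2); then R (A #2, B #3); then P (A #3, B #6); then R (A #4, B #7); then P (A #5, B #8); then K (A #7, B #11); then P (A #8, B #12); then K (A #9, B #13); then K (A #11, B #14); then P (A #12, B #15); then K (A #13, B #16); then K (A #14, B #17). The LCS DP gives dp[14][17] = 12, so this is optimal.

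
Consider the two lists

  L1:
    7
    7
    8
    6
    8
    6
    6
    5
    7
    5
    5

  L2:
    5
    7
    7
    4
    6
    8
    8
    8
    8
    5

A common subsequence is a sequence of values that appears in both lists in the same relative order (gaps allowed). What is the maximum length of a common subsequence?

5

Let dp[i][j] be the LCS length of the first i values of L1 and the first j values of L2. dp[i][j] = dp[i-1][j-1]+1 when the i-th and j-th values match, else max(dp[i-1][j], dp[i][j-1]).
    ·  5  7  7  4  6  8  8  8  8  5
 ·  0  0  0  0  0  0  0  0  0  0  0
 7  0  0  1  1  1  1  1  1  1  1  1
 7  0  0  1  2  2  2  2  2  2  2  2
 8  0  0  1  2  2  2  3  3  3  3  3
 6  0  0  1  2  2  3  3  3  3  3  3
 8  0  0  1  2  2  3  4  4  4  4  4
 6  0  0  1  2  2  3  4  4  4  4  4
 6  0  0  1  2  2  3  4  4  4  4  4
 5  0  1  1  2  2  3  4  4  4  4  5
 7  0  1  2  2  2  3  4  4  4  4  5
 5  0  1  2  2  2  3  4  4  4  4  5
 5  0  1  2  2  2  3  4  4  4  4  5
dp[11][10] = 5. One LCS (by backtracking along matches): 7, 7, 8, 8, 5.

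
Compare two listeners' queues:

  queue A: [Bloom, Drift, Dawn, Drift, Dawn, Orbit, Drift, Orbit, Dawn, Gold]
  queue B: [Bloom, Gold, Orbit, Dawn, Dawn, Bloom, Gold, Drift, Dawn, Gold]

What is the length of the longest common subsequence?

Match Bloom [1,1] → Dawn [3,4] → Dawn [5,5] → Drift [7,8] → Dawn [9,9] → Gold [10,10] — 6 songs in the same relative order in both. Since dp[10][10] = 6, nothing longer is possible.

6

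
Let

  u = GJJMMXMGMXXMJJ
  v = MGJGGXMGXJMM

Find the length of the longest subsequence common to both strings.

One common subsequence of length 7: G (u #1, v #2), J (u #2, v #3), X (u #6, v #6), M (u #7, v #7), G (u #8, v #8), M (u #9, v #11), M (u #12, v #12). The LCS DP gives dp[14][12] = 7, so this is optimal.

7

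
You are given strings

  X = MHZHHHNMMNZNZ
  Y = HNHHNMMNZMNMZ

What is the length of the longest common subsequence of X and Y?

10

Pick H [2,1], H [5,3], H [6,4], N [7,5], M [8,6], M [9,7], N [10,8], Z [11,9], N [12,11], Z [13,13]; all 10 characters appear in both, in order, and the DP table's final entry dp[13][13] is also 10, so no common subsequence is longer.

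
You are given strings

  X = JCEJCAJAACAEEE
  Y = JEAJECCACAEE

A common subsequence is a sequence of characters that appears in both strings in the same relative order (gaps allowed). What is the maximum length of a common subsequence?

Match J (X #1, Y #1), E (X #3, Y #2), J (X #4, Y #4), C (X #5, Y #7), A (X #9, Y #8), C (X #10, Y #9), A (X #11, Y #10), E (X #13, Y #11), E (X #14, Y #12) — 9 characters in the same relative order in both, and the DP table's final entry dp[14][12] is also 9, so no common subsequence is longer.

9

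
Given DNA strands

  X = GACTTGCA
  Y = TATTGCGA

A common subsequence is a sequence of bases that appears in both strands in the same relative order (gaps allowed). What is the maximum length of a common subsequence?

Match A [2,2], then T [4,3], then T [5,4], then G [6,5], then C [7,6], then A [8,8] — 6 bases in the same relative order in both. Since dp[8][8] = 6, nothing longer is possible.

6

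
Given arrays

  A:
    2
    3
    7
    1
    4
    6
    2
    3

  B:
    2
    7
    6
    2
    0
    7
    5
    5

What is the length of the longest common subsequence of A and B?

Let dp[i][j] be the LCS length of the first i values of A and the first j values of B. dp[i][j] = dp[i-1][j-1]+1 when the i-th and j-th values match, else max(dp[i-1][j], dp[i][j-1]).
    ·  2  7  6  2  0  7  5  5
 ·  0  0  0  0  0  0  0  0  0
 2  0  1  1  1  1  1  1  1  1
 3  0  1  1  1  1  1  1  1  1
 7  0  1  2  2  2  2  2  2  2
 1  0  1  2  2  2  2  2  2  2
 4  0  1  2  2  2  2  2  2  2
 6  0  1  2  3  3  3  3  3  3
 2  0  1  2  3  4  4  4  4  4
 3  0  1  2  3  4  4  4  4  4
dp[8][8] = 4. One LCS (by backtracking along matches): 2, 7, 6, 2.

4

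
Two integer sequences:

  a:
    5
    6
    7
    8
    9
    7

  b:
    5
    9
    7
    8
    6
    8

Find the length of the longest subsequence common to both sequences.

3

Let dp[i][j] be the LCS length of the first i values of a and the first j values of b. dp[i][j] = dp[i-1][j-1]+1 when the i-th and j-th values match, else max(dp[i-1][j], dp[i][j-1]).
    ·  5  9  7  8  6  8
 ·  0  0  0  0  0  0  0
 5  0  1  1  1  1  1  1
 6  0  1  1  1  1  2  2
 7  0  1  1  2  2  2  2
 8  0  1  1  2  3  3  3
 9  0  1  2  2  3  3  3
 7  0  1  2  3  3  3  3
dp[6][6] = 3. One LCS (by backtracking along matches): 5, 6, 8.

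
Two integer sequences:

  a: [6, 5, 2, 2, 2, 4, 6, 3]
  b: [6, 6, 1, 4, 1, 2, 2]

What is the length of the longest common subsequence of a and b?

3

Let dp[i][j] be the LCS length of the first i values of a and the first j values of b. dp[i][j] = dp[i-1][j-1]+1 when the i-th and j-th values match, else max(dp[i-1][j], dp[i][j-1]).
    ·  6  6  1  4  1  2  2
 ·  0  0  0  0  0  0  0  0
 6  0  1  1  1  1  1  1  1
 5  0  1  1  1  1  1  1  1
 2  0  1  1  1  1  1  2  2
 2  0  1  1  1  1  1  2  3
 2  0  1  1  1  1  1  2  3
 4  0  1  1  1  2  2  2  3
 6  0  1  2  2  2  2  2  3
 3  0  1  2  2  2  2  2  3
dp[8][7] = 3. One LCS (by backtracking along matches): 6, 2, 2.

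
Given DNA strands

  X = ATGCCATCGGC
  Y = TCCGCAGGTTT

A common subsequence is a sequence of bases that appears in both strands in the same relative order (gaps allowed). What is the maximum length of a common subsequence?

6

Let dp[i][j] be the LCS length of the first i bases of X and the first j bases of Y. dp[i][j] = dp[i-1][j-1]+1 when the i-th and j-th bases match, else max(dp[i-1][j], dp[i][j-1]).
    ·  T  C  C  G  C  A  G  G  T  T  T
 ·  0  0  0  0  0  0  0  0  0  0  0  0
 A  0  0  0  0  0  0  1  1  1  1  1  1
 T  0  1  1  1  1  1  1  1  1  2  2  2
 G  0  1  1  1  2  2  2  2  2  2  2  2
 C  0  1  2  2  2  3  3  3  3  3  3  3
 C  0  1  2  3  3  3  3  3  3  3  3  3
 A  0  1  2  3  3  3  4  4  4  4  4  4
 T  0  1  2  3  3  3  4  4  4  5  5  5
 C  0  1  2  3  3  4  4  4  4  5  5  5
 G  0  1  2  3  4  4  4  5  5  5  5  5
 G  0  1  2  3  4  4  4  5  6  6  6  6
 C  0  1  2  3  4  5  5  5  6  6  6  6
dp[11][11] = 6. One LCS (by backtracking along matches): TGCAGG.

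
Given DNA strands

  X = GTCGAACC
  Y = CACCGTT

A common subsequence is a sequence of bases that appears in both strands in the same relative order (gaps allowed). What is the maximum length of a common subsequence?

One common subsequence of length 4: C (X #3, Y #1), then A (X #6, Y #2), then C (X #7, Y #3), then C (X #8, Y #4), and the DP table's final entry dp[8][7] is also 4, so no common subsequence is longer.

4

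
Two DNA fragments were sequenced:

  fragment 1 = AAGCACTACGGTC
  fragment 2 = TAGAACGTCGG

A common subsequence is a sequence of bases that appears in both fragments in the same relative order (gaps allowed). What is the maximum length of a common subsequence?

Let dp[i][j] be the LCS length of the first i bases of fragment 1 and the first j bases of fragment 2. dp[i][j] = dp[i-1][j-1]+1 when the i-th and j-th bases match, else max(dp[i-1][j], dp[i][j-1]).
    ·  T  A  G  A  A  C  G  T  C  G  G
 ·  0  0  0  0  0  0  0  0  0  0  0  0
 A  0  0  1  1  1  1  1  1  1  1  1  1
 A  0  0  1  1  2  2  2  2  2  2  2  2
 G  0  0  1  2  2  2  2  3  3  3  3  3
 C  0  0  1  2  2  2  3  3  3  4  4  4
 A  0  0  1  2  3  3  3  3  3  4  4  4
 C  0  0  1  2  3  3  4  4  4  4  4  4
 T  0  1  1  2  3  3  4  4  5  5  5  5
 A  0  1  2  2  3  4  4  4  5  5  5  5
 C  0  1  2  2  3  4  5  5  5  6  6  6
 G  0  1  2  3  3  4  5  6  6  6  7  7
 G  0  1  2  3  3  4  5  6  6  6  7  8
 T  0  1  2  3  3  4  5  6  7  7  7  8
 C  0  1  2  3  3  4  5  6  7  8  8  8
dp[13][11] = 8. One LCS (by backtracking along matches): AAACTCGG.

8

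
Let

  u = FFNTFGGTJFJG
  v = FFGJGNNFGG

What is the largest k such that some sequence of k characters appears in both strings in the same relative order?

Let dp[i][j] be the LCS length of the first i characters of u and the first j characters of v. dp[i][j] = dp[i-1][j-1]+1 when the i-th and j-th characters match, else max(dp[i-1][j], dp[i][j-1]).
    ·  F  F  G  J  G  N  N  F  G  G
 ·  0  0  0  0  0  0  0  0  0  0  0
 F  0  1  1  1  1  1  1  1  1  1  1
 F  0  1  2  2  2  2  2  2  2  2  2
 N  0  1  2  2  2  2  3  3  3  3  3
 T  0  1  2  2  2  2  3  3  3  3  3
 F  0  1  2  2  2  2  3  3  4  4  4
 G  0  1  2  3  3  3  3  3  4  5  5
 G  0  1  2  3  3  4  4  4  4  5  6
 T  0  1  2  3  3  4  4  4  4  5  6
 J  0  1  2  3  4  4  4  4  4  5  6
 F  0  1  2  3  4  4  4  4  5  5  6
 J  0  1  2  3  4  4  4  4  5  5  6
 G  0  1  2  3  4  5  5  5  5  6  6
dp[12][10] = 6. One LCS (by backtracking along matches): FFNFGG.

6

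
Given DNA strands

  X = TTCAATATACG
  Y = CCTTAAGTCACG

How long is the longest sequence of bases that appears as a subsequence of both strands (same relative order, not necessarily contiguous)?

8

Taking T [1,3], T [2,4], A [4,5], A [5,6], T [6,8], A [9,10], C [10,11], G [11,12] gives a common subsequence of length 8. The LCS DP gives dp[11][12] = 8, so this is optimal.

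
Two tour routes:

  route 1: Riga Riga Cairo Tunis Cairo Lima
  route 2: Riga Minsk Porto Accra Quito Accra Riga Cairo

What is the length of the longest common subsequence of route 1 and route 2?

One common subsequence of length 3: Riga at route 1[1]=route 2[1]; then Riga at route 1[2]=route 2[7]; then Cairo at route 1[5]=route 2[8]. Since dp[6][8] = 3, nothing longer is possible.

3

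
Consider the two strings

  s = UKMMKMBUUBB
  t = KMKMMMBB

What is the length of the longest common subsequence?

6

Let dp[i][j] be the LCS length of the first i characters of s and the first j characters of t. dp[i][j] = dp[i-1][j-1]+1 when the i-th and j-th characters match, else max(dp[i-1][j], dp[i][j-1]).
    ·  K  M  K  M  M  M  B  B
 ·  0  0  0  0  0  0  0  0  0
 U  0  0  0  0  0  0  0  0  0
 K  0  1  1  1  1  1  1  1  1
 M  0  1  2  2  2  2  2  2  2
 M  0  1  2  2  3  3  3  3  3
 K  0  1  2  3  3  3  3  3  3
 M  0  1  2  3  4  4  4  4  4
 B  0  1  2  3  4  4  4  5  5
 U  0  1  2  3  4  4  4  5  5
 U  0  1  2  3  4  4  4  5  5
 B  0  1  2  3  4  4  4  5  6
 B  0  1  2  3  4  4  4  5  6
dp[11][8] = 6. One LCS (by backtracking along matches): KMMMBB.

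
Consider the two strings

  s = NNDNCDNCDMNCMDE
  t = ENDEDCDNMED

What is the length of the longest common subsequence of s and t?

Match N [2,2] → D [3,3] → D [6,5] → C [8,6] → D [9,7] → N [11,8] → M [13,9] → D [14,11] — 8 characters in the same relative order in both. The LCS DP gives dp[15][11] = 8, so this is optimal.

8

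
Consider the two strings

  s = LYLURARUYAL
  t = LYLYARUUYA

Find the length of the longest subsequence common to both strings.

Let dp[i][j] be the LCS length of the first i characters of s and the first j characters of t. dp[i][j] = dp[i-1][j-1]+1 when the i-th and j-th characters match, else max(dp[i-1][j], dp[i][j-1]).
    ·  L  Y  L  Y  A  R  U  U  Y  A
 ·  0  0  0  0  0  0  0  0  0  0  0
 L  0  1  1  1  1  1  1  1  1  1  1
 Y  0  1  2  2  2  2  2  2  2  2  2
 L  0  1  2  3  3  3  3  3  3  3  3
 U  0  1  2  3  3  3  3  4  4  4  4
 R  0  1  2  3  3  3  4  4  4  4  4
 A  0  1  2  3  3  4  4  4  4  4  5
 R  0  1  2  3  3  4  5  5  5  5  5
 U  0  1  2  3  3  4  5  6  6  6  6
 Y  0  1  2  3  4  4  5  6  6  7  7
 A  0  1  2  3  4  5  5  6  6  7  8
 L  0  1  2  3  4  5  5  6  6  7  8
dp[11][10] = 8. One LCS (by backtracking along matches): LYLARUYA.

8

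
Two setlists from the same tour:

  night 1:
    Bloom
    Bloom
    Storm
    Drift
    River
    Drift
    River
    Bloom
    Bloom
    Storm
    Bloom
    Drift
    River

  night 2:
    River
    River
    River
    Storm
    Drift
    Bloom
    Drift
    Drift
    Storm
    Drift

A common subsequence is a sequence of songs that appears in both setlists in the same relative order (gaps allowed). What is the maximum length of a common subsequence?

Pick Bloom at night 1[2]=night 2[6], Drift at night 1[4]=night 2[7], Drift at night 1[6]=night 2[8], Storm at night 1[10]=night 2[9], Drift at night 1[12]=night 2[10]; all 5 songs appear in both, in order. The LCS DP gives dp[13][10] = 5, so this is optimal.

5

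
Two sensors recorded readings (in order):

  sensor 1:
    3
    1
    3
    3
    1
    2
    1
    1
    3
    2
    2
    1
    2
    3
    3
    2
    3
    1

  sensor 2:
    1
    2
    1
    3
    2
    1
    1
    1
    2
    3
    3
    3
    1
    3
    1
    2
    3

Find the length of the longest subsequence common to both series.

One common subsequence of length 11: 1 [2,3], 3 [4,4], 2 [6,5], 1 [7,6], 1 [8,7], 1 [12,8], 2 [13,9], 3 [14,12], 3 [15,14], 2 [16,16], 3 [17,17]. dp[18][17] = 11 confirms this is the maximum.

11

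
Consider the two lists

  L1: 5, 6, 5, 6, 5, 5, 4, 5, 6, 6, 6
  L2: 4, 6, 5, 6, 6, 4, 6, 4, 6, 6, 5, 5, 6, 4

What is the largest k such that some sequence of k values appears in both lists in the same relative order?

7

Taking 5 at L1[1]=L2[3], 6 at L1[2]=L2[5], 6 at L1[4]=L2[7], 4 at L1[7]=L2[8], 6 at L1[9]=L2[9], 6 at L1[10]=L2[10], 6 at L1[11]=L2[13] gives a common subsequence of length 7, and the DP table's final entry dp[11][14] is also 7, so no common subsequence is longer.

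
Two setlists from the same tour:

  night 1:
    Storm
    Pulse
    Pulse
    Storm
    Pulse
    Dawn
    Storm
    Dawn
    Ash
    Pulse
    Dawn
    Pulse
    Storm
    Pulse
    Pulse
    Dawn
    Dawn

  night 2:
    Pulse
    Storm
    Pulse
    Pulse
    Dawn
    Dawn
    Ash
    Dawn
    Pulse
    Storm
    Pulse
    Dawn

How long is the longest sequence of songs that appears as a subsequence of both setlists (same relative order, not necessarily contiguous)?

Pick Storm [1,2]; then Pulse [3,3]; then Pulse [5,4]; then Dawn [6,5]; then Dawn [8,6]; then Ash [9,7]; then Dawn [11,8]; then Pulse [12,9]; then Storm [13,10]; then Pulse [15,11]; then Dawn [17,12]; all 11 songs appear in both, in order. The LCS DP gives dp[17][12] = 11, so this is optimal.

11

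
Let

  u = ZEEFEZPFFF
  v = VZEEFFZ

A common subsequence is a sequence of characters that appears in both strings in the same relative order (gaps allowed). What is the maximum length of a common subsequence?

Let dp[i][j] be the LCS length of the first i characters of u and the first j characters of v. dp[i][j] = dp[i-1][j-1]+1 when the i-th and j-th characters match, else max(dp[i-1][j], dp[i][j-1]).
    ·  V  Z  E  E  F  F  Z
 ·  0  0  0  0  0  0  0  0
 Z  0  0  1  1  1  1  1  1
 E  0  0  1  2  2  2  2  2
 E  0  0  1  2  3  3  3  3
 F  0  0  1  2  3  4  4  4
 E  0  0  1  2  3  4  4  4
 Z  0  0  1  2  3  4  4  5
 P  0  0  1  2  3  4  4  5
 F  0  0  1  2  3  4  5  5
 F  0  0  1  2  3  4  5  5
 F  0  0  1  2  3  4  5  5
dp[10][7] = 5. One LCS (by backtracking along matches): ZEEFZ.

5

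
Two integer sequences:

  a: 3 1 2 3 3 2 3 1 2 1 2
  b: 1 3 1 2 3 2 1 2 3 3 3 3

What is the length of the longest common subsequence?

7

Pick 3 (a #1, b #2) → 1 (a #2, b #3) → 2 (a #3, b #4) → 3 (a #5, b #5) → 2 (a #6, b #6) → 1 (a #8, b #7) → 2 (a #9, b #8); all 7 values appear in both, in order. Since dp[11][12] = 7, nothing longer is possible.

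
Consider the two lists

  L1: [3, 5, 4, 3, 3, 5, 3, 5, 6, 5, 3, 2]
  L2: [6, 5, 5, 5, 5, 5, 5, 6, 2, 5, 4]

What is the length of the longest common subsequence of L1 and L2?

One common subsequence of length 5: 5 at L1[2]=L2[5] → 5 at L1[6]=L2[6] → 5 at L1[8]=L2[7] → 6 at L1[9]=L2[8] → 5 at L1[10]=L2[10]. The LCS DP gives dp[12][11] = 5, so this is optimal.

5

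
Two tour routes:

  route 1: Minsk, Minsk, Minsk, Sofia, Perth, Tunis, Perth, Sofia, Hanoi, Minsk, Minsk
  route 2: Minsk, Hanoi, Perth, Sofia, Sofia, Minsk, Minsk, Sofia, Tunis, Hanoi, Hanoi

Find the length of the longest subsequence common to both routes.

6

Match Minsk [1,1], then Minsk [2,6], then Minsk [3,7], then Sofia [4,8], then Tunis [6,9], then Hanoi [9,11] — 6 stops in the same relative order in both. dp[11][11] = 6 confirms this is the maximum.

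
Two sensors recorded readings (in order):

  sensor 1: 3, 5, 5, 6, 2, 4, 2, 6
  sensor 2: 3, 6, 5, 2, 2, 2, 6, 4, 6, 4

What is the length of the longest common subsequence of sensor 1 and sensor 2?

5

Let dp[i][j] be the LCS length of the first i values of sensor 1 and the first j values of sensor 2. dp[i][j] = dp[i-1][j-1]+1 when the i-th and j-th values match, else max(dp[i-1][j], dp[i][j-1]).
    ·  3  6  5  2  2  2  6  4  6  4
 ·  0  0  0  0  0  0  0  0  0  0  0
 3  0  1  1  1  1  1  1  1  1  1  1
 5  0  1  1  2  2  2  2  2  2  2  2
 5  0  1  1  2  2  2  2  2  2  2  2
 6  0  1  2  2  2  2  2  3  3  3  3
 2  0  1  2  2  3  3  3  3  3  3  3
 4  0  1  2  2  3  3  3  3  4  4  4
 2  0  1  2  2  3  4  4  4  4  4  4
 6  0  1  2  2  3  4  4  5  5  5  5
dp[8][10] = 5. One LCS (by backtracking along matches): 3, 5, 6, 4, 6.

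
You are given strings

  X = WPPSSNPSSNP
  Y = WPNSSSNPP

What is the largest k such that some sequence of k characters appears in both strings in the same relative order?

7

Taking W [1,1] → P [2,2] → S [4,5] → S [5,6] → N [6,7] → P [7,8] → P [11,9] gives a common subsequence of length 7. The LCS DP gives dp[11][9] = 7, so this is optimal.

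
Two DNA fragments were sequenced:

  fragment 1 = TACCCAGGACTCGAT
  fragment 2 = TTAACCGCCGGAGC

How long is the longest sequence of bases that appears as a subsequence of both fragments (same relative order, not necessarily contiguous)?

9

Match T (fragment 1 #1, fragment 2 #2) → A (fragment 1 #2, fragment 2 #4) → C (fragment 1 #3, fragment 2 #6) → C (fragment 1 #4, fragment 2 #8) → C (fragment 1 #5, fragment 2 #9) → G (fragment 1 #7, fragment 2 #10) → G (fragment 1 #8, fragment 2 #11) → A (fragment 1 #9, fragment 2 #12) → C (fragment 1 #12, fragment 2 #14) — 9 bases in the same relative order in both. The LCS DP gives dp[15][14] = 9, so this is optimal.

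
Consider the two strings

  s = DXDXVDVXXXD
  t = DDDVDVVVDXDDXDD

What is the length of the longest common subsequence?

8

One common subsequence of length 8: D [1,2], then D [3,3], then V [5,4], then D [6,5], then V [7,8], then X [8,10], then X [9,13], then D [11,15]. Since dp[11][15] = 8, nothing longer is possible.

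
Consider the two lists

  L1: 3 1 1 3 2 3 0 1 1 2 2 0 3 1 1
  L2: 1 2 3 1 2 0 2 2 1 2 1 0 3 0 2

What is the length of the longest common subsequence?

Pick 3 (L1 #1, L2 #3), then 1 (L1 #3, L2 #4), then 2 (L1 #5, L2 #5), then 0 (L1 #7, L2 #6), then 1 (L1 #8, L2 #9), then 1 (L1 #9, L2 #11), then 0 (L1 #12, L2 #12), then 3 (L1 #13, L2 #13); all 8 values appear in both, in order. Since dp[15][15] = 8, nothing longer is possible.

8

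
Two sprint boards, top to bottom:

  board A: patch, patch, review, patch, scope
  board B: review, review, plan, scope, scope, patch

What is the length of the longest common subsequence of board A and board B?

2

Pick review at board A[3]=board B[2] → patch at board A[4]=board B[6]; all 2 tasks appear in both, in order. Since dp[5][6] = 2, nothing longer is possible.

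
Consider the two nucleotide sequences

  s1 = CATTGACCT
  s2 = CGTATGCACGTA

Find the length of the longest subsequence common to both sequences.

7

Let dp[i][j] be the LCS length of the first i bases of s1 and the first j bases of s2. dp[i][j] = dp[i-1][j-1]+1 when the i-th and j-th bases match, else max(dp[i-1][j], dp[i][j-1]).
    ·  C  G  T  A  T  G  C  A  C  G  T  A
 ·  0  0  0  0  0  0  0  0  0  0  0  0  0
 C  0  1  1  1  1  1  1  1  1  1  1  1  1
 A  0  1  1  1  2  2  2  2  2  2  2  2  2
 T  0  1  1  2  2  3  3  3  3  3  3  3  3
 T  0  1  1  2  2  3  3  3  3  3  3  4  4
 G  0  1  2  2  2  3  4  4  4  4  4  4  4
 A  0  1  2  2  3  3  4  4  5  5  5  5  5
 C  0  1  2  2  3  3  4  5  5  6  6  6  6
 C  0  1  2  2  3  3  4  5  5  6  6  6  6
 T  0  1  2  3  3  4  4  5  5  6  6  7  7
dp[9][12] = 7. One LCS (by backtracking along matches): CATGACT.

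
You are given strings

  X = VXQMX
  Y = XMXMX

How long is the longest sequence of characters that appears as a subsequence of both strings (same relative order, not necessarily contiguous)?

Taking X (X #2, Y #3), M (X #4, Y #4), X (X #5, Y #5) gives a common subsequence of length 3. The LCS DP gives dp[5][5] = 3, so this is optimal.

3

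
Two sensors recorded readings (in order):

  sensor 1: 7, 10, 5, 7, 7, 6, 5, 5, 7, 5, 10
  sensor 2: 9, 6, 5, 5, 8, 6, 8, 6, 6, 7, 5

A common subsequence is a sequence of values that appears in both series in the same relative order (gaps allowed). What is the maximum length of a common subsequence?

5

Let dp[i][j] be the LCS length of the first i values of sensor 1 and the first j values of sensor 2. dp[i][j] = dp[i-1][j-1]+1 when the i-th and j-th values match, else max(dp[i-1][j], dp[i][j-1]).
    ·  9  6  5  5  8  6  8  6  6  7  5
 ·  0  0  0  0  0  0  0  0  0  0  0  0
 7  0  0  0  0  0  0  0  0  0  0  1  1
10  0  0  0  0  0  0  0  0  0  0  1  1
 5  0  0  0  1  1  1  1  1  1  1  1  2
 7  0  0  0  1  1  1  1  1  1  1  2  2
 7  0  0  0  1  1  1  1  1  1  1  2  2
 6  0  0  1  1  1  1  2  2  2  2  2  2
 5  0  0  1  2  2  2  2  2  2  2  2  3
 5  0  0  1  2  3  3  3  3  3  3  3  3
 7  0  0  1  2  3  3  3  3  3  3  4  4
 5  0  0  1  2  3  3  3  3  3  3  4  5
10  0  0  1  2  3  3  3  3  3  3  4  5
dp[11][11] = 5. One LCS (by backtracking along matches): 6, 5, 5, 7, 5.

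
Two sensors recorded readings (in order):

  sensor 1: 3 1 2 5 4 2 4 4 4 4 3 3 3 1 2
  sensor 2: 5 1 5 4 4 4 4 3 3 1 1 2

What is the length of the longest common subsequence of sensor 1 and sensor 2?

10

Pick 1 [2,2]; then 5 [4,3]; then 4 [7,4]; then 4 [8,5]; then 4 [9,6]; then 4 [10,7]; then 3 [11,8]; then 3 [12,9]; then 1 [14,11]; then 2 [15,12]; all 10 values appear in both, in order, and the DP table's final entry dp[15][12] is also 10, so no common subsequence is longer.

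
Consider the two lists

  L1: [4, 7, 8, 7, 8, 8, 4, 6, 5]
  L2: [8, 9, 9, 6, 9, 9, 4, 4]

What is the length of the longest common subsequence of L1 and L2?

One common subsequence of length 2: 4 at L1[1]=L2[7]; then 4 at L1[7]=L2[8], and the DP table's final entry dp[9][8] is also 2, so no common subsequence is longer.

2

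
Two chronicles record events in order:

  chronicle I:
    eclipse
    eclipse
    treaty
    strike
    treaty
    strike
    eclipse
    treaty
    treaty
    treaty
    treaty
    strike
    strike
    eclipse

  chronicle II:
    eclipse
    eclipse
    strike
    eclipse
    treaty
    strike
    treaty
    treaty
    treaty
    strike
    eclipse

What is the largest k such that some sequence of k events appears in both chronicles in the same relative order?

Pick eclipse [1,1]; then eclipse [2,2]; then strike [4,3]; then treaty [5,5]; then strike [6,6]; then treaty [9,7]; then treaty [10,8]; then treaty [11,9]; then strike [13,10]; then eclipse [14,11]; all 10 events appear in both, in order. dp[14][11] = 10 confirms this is the maximum.

10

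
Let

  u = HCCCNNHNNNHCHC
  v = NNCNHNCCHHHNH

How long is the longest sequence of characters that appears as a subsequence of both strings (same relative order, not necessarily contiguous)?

Pick H (u #1, v #5) → C (u #2, v #7) → C (u #3, v #8) → H (u #7, v #11) → N (u #10, v #12) → H (u #13, v #13); all 6 characters appear in both, in order. The LCS DP gives dp[14][13] = 6, so this is optimal.

6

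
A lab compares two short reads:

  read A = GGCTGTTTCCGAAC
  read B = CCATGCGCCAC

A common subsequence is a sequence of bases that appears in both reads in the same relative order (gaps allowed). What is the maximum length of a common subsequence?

One common subsequence of length 7: G at read A[2]=read B[5], C at read A[3]=read B[6], G at read A[5]=read B[7], C at read A[9]=read B[8], C at read A[10]=read B[9], A at read A[13]=read B[10], C at read A[14]=read B[11]. dp[14][11] = 7 confirms this is the maximum.

7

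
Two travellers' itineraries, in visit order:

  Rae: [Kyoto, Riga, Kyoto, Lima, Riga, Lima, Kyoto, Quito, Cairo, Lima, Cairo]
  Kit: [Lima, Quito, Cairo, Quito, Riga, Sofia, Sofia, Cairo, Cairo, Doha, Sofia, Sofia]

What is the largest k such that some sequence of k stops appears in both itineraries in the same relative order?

Match Lima at Rae[4]=Kit[1]; then Riga at Rae[5]=Kit[5]; then Cairo at Rae[9]=Kit[8]; then Cairo at Rae[11]=Kit[9] — 4 stops in the same relative order in both, and the DP table's final entry dp[11][12] is also 4, so no common subsequence is longer.

4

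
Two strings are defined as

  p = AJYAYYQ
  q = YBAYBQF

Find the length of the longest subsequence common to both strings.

Let dp[i][j] be the LCS length of the first i characters of p and the first j characters of q. dp[i][j] = dp[i-1][j-1]+1 when the i-th and j-th characters match, else max(dp[i-1][j], dp[i][j-1]).
    ·  Y  B  A  Y  B  Q  F
 ·  0  0  0  0  0  0  0  0
 A  0  0  0  1  1  1  1  1
 J  0  0  0  1  1  1  1  1
 Y  0  1  1  1  2  2  2  2
 A  0  1  1  2  2  2  2  2
 Y  0  1  1  2  3  3  3  3
 Y  0  1  1  2  3  3  3  3
 Q  0  1  1  2  3  3  4  4
dp[7][7] = 4. One LCS (by backtracking along matches): YAYQ.

4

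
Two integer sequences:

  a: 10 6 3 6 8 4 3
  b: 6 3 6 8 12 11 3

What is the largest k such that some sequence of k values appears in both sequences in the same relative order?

One common subsequence of length 5: 6 at a[2]=b[1] → 3 at a[3]=b[2] → 6 at a[4]=b[3] → 8 at a[5]=b[4] → 3 at a[7]=b[7], and the DP table's final entry dp[7][7] is also 5, so no common subsequence is longer.

5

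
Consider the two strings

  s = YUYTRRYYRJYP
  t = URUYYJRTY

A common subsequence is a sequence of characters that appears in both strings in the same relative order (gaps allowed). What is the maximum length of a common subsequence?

6

Taking U at s[2]=t[1], then R at s[5]=t[2], then Y at s[7]=t[4], then Y at s[8]=t[5], then R at s[9]=t[7], then Y at s[11]=t[9] gives a common subsequence of length 6, and the DP table's final entry dp[12][9] is also 6, so no common subsequence is longer.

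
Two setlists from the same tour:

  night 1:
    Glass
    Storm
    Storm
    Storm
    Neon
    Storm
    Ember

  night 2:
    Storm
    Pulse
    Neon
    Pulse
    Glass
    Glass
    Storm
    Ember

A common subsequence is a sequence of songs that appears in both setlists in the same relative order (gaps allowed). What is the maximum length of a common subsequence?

Match Storm at night 1[2]=night 2[1], then Neon at night 1[5]=night 2[3], then Storm at night 1[6]=night 2[7], then Ember at night 1[7]=night 2[8] — 4 songs in the same relative order in both, and the DP table's final entry dp[7][8] is also 4, so no common subsequence is longer.

4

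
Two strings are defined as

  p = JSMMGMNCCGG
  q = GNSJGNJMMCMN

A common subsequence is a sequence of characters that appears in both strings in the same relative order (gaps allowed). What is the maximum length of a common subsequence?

5

Let dp[i][j] be the LCS length of the first i characters of p and the first j characters of q. dp[i][j] = dp[i-1][j-1]+1 when the i-th and j-th characters match, else max(dp[i-1][j], dp[i][j-1]).
    ·  G  N  S  J  G  N  J  M  M  C  M  N
 ·  0  0  0  0  0  0  0  0  0  0  0  0  0
 J  0  0  0  0  1  1  1  1  1  1  1  1  1
 S  0  0  0  1  1  1  1  1  1  1  1  1  1
 M  0  0  0  1  1  1  1  1  2  2  2  2  2
 M  0  0  0  1  1  1  1  1  2  3  3  3  3
 G  0  1  1  1  1  2  2  2  2  3  3  3  3
 M  0  1  1  1  1  2  2  2  3  3  3  4  4
 N  0  1  2  2  2  2  3  3  3  3  3  4  5
 C  0  1  2  2  2  2  3  3  3  3  4  4  5
 C  0  1  2  2  2  2  3  3  3  3  4  4  5
 G  0  1  2  2  2  3  3  3  3  3  4  4  5
 G  0  1  2  2  2  3  3  3  3  3  4  4  5
dp[11][12] = 5. One LCS (by backtracking along matches): JMMMN.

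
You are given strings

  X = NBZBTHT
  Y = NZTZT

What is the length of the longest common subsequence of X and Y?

4

One common subsequence of length 4: N at X[1]=Y[1] → Z at X[3]=Y[2] → T at X[5]=Y[3] → T at X[7]=Y[5], and the DP table's final entry dp[7][5] is also 4, so no common subsequence is longer.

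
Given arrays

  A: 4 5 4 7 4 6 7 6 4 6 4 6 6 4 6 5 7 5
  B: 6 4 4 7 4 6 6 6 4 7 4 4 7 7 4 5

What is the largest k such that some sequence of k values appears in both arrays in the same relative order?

11

Taking 4 at A[1]=B[2]; then 4 at A[3]=B[3]; then 7 at A[4]=B[4]; then 4 at A[5]=B[5]; then 6 at A[6]=B[7]; then 6 at A[8]=B[8]; then 4 at A[9]=B[9]; then 4 at A[11]=B[11]; then 4 at A[14]=B[12]; then 7 at A[17]=B[14]; then 5 at A[18]=B[16] gives a common subsequence of length 11. The LCS DP gives dp[18][16] = 11, so this is optimal.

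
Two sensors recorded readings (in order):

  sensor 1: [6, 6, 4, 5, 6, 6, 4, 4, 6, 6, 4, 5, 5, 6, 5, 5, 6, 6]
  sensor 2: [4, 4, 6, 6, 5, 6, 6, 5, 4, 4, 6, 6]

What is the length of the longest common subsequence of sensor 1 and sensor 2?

9

One common subsequence of length 9: 6 [1,3], then 6 [2,4], then 5 [4,5], then 6 [5,6], then 6 [6,7], then 4 [8,9], then 4 [11,10], then 6 [17,11], then 6 [18,12]. The LCS DP gives dp[18][12] = 9, so this is optimal.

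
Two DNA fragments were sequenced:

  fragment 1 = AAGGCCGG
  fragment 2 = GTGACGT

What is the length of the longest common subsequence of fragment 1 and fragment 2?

Let dp[i][j] be the LCS length of the first i bases of fragment 1 and the first j bases of fragment 2. dp[i][j] = dp[i-1][j-1]+1 when the i-th and j-th bases match, else max(dp[i-1][j], dp[i][j-1]).
    ·  G  T  G  A  C  G  T
 ·  0  0  0  0  0  0  0  0
 A  0  0  0  0  1  1  1  1
 A  0  0  0  0  1  1  1  1
 G  0  1  1  1  1  1  2  2
 G  0  1  1  2  2  2  2  2
 C  0  1  1  2  2  3  3  3
 C  0  1  1  2  2  3  3  3
 G  0  1  1  2  2  3  4  4
 G  0  1  1  2  2  3  4  4
dp[8][7] = 4. One LCS (by backtracking along matches): GGCG.

4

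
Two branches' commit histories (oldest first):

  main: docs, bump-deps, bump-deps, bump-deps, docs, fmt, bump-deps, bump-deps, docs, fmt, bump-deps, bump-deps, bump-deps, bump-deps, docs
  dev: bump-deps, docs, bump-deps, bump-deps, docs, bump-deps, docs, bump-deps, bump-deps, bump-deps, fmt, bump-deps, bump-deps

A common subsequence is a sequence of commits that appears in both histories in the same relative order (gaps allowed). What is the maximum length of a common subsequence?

One common subsequence of length 10: docs (main #1, dev #2), then bump-deps (main #2, dev #3), then bump-deps (main #3, dev #4), then bump-deps (main #4, dev #6), then docs (main #5, dev #7), then bump-deps (main #7, dev #9), then bump-deps (main #8, dev #10), then fmt (main #10, dev #11), then bump-deps (main #13, dev #12), then bump-deps (main #14, dev #13). dp[15][13] = 10 confirms this is the maximum.

10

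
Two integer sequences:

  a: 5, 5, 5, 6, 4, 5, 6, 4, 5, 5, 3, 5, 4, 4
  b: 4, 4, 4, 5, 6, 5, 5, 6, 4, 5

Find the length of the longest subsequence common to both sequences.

6

Let dp[i][j] be the LCS length of the first i values of a and the first j values of b. dp[i][j] = dp[i-1][j-1]+1 when the i-th and j-th values match, else max(dp[i-1][j], dp[i][j-1]).
    ·  4  4  4  5  6  5  5  6  4  5
 ·  0  0  0  0  0  0  0  0  0  0  0
 5  0  0  0  0  1  1  1  1  1  1  1
 5  0  0  0  0  1  1  2  2  2  2  2
 5  0  0  0  0  1  1  2  3  3  3  3
 6  0  0  0  0  1  2  2  3  4  4  4
 4  0  1  1  1  1  2  2  3  4  5  5
 5  0  1  1  1  2  2  3  3  4  5  6
 6  0  1  1  1  2  3  3  3  4  5  6
 4  0  1  2  2  2  3  3  3  4  5  6
 5  0  1  2  2  3  3  4  4  4  5  6
 5  0  1  2  2  3  3  4  5  5  5  6
 3  0  1  2  2  3  3  4  5  5  5  6
 5  0  1  2  2  3  3  4  5  5  5  6
 4  0  1  2  3  3  3  4  5  5  6  6
 4  0  1  2  3  3  3  4  5  5  6  6
dp[14][10] = 6. One LCS (by backtracking along matches): 5, 5, 5, 6, 4, 5.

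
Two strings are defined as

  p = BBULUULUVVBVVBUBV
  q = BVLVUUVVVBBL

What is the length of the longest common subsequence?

Taking B (p #1, q #1), then L (p #4, q #3), then U (p #6, q #5), then U (p #8, q #6), then V (p #10, q #7), then V (p #12, q #8), then V (p #13, q #9), then B (p #14, q #10), then B (p #16, q #11) gives a common subsequence of length 9. dp[17][12] = 9 confirms this is the maximum.

9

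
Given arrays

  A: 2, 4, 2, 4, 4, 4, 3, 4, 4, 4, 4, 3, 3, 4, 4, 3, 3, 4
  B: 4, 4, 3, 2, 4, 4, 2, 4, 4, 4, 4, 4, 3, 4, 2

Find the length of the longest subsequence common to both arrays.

11

Pick 4 (A #2, B #2); then 2 (A #3, B #4); then 4 (A #4, B #5); then 4 (A #5, B #6); then 4 (A #6, B #8); then 4 (A #8, B #9); then 4 (A #9, B #10); then 4 (A #10, B #11); then 4 (A #11, B #12); then 3 (A #13, B #13); then 4 (A #14, B #14); all 11 values appear in both, in order. Since dp[18][15] = 11, nothing longer is possible.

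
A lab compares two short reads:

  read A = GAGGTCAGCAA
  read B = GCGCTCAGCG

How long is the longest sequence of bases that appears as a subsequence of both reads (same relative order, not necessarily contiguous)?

Let dp[i][j] be the LCS length of the first i bases of read A and the first j bases of read B. dp[i][j] = dp[i-1][j-1]+1 when the i-th and j-th bases match, else max(dp[i-1][j], dp[i][j-1]).
    ·  G  C  G  C  T  C  A  G  C  G
 ·  0  0  0  0  0  0  0  0  0  0  0
 G  0  1  1  1  1  1  1  1  1  1  1
 A  0  1  1  1  1  1  1  2  2  2  2
 G  0  1  1  2  2  2  2  2  3  3  3
 G  0  1  1  2  2  2  2  2  3  3  4
 T  0  1  1  2  2  3  3  3  3  3  4
 C  0  1  2  2  3  3  4  4  4  4  4
 A  0  1  2  2  3  3  4  5  5  5  5
 G  0  1  2  3  3  3  4  5  6  6  6
 C  0  1  2  3  4  4  4  5  6  7  7
 A  0  1  2  3  4  4  4  5  6  7  7
 A  0  1  2  3  4  4  4  5  6  7  7
dp[11][10] = 7. One LCS (by backtracking along matches): GGTCAGC.

7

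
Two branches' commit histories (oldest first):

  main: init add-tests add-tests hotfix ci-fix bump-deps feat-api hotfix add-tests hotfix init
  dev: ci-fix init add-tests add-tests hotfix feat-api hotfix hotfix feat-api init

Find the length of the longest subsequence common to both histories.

Match init [1,2] → add-tests [2,3] → add-tests [3,4] → hotfix [4,5] → feat-api [7,6] → hotfix [8,7] → hotfix [10,8] → init [11,10] — 8 commits in the same relative order in both. dp[11][10] = 8 confirms this is the maximum.

8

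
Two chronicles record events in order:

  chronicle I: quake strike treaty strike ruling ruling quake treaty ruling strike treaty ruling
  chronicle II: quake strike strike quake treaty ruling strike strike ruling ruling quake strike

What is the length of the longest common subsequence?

Match quake (chronicle I #1, chronicle II #1) → strike (chronicle I #2, chronicle II #3) → treaty (chronicle I #3, chronicle II #5) → strike (chronicle I #4, chronicle II #8) → ruling (chronicle I #5, chronicle II #9) → ruling (chronicle I #6, chronicle II #10) → quake (chronicle I #7, chronicle II #11) → strike (chronicle I #10, chronicle II #12) — 8 events in the same relative order in both, and the DP table's final entry dp[12][12] is also 8, so no common subsequence is longer.

8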